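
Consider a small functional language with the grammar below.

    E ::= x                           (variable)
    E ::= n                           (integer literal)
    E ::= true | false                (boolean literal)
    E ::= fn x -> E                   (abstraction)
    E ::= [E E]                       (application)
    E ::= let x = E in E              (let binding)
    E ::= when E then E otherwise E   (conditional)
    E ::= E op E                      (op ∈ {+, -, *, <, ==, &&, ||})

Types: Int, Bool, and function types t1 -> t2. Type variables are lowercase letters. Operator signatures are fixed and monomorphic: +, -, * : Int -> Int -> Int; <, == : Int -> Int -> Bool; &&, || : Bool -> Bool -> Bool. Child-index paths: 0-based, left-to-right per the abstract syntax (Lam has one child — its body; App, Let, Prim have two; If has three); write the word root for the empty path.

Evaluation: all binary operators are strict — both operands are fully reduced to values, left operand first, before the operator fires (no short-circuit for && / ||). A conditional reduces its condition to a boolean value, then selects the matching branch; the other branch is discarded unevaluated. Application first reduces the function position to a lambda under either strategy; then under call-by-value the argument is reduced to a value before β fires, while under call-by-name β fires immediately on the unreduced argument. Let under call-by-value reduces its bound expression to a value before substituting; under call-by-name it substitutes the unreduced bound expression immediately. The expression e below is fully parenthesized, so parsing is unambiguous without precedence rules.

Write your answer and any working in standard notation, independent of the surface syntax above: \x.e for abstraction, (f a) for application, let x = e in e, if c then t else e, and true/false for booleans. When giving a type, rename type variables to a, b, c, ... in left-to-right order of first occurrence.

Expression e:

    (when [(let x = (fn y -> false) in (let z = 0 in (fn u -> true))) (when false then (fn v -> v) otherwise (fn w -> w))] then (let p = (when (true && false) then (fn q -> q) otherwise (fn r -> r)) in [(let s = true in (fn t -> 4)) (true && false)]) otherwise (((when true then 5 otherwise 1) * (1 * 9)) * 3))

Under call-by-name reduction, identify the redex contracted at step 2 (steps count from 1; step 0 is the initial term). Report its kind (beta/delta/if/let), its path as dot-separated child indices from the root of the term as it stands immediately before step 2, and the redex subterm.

Derivation:
step 0: (if ((let x = (\y.false) in (let z = 0 in (\u.true))) (if false then (\v.v) else (\w.w))) then (let p = (if (true && false) then (\q.q) else (\r.r)) in ((let s = true in (\t.4)) (true && false))) else (((if true then 5 else 1) * (1 * 9)) * 3))
step 1: [let@0.0] (if ((let z = 0 in (\u.true)) (if false then (\v.v) else (\w.w))) then (let p = (if (true && false) then (\q.q) else (\r.r)) in ((let s = true in (\t.4)) (true && false))) else (((if true then 5 else 1) * (1 * 9)) * 3))
step 2: [let@0.0] (if ((\u.true) (if false then (\v.v) else (\w.w))) then (let p = (if (true && false) then (\q.q) else (\r.r)) in ((let s = true in (\t.4)) (true && false))) else (((if true then 5 else 1) * (1 * 9)) * 3))

Answer: let at 0.0 : (let z = 0 in (\u.true))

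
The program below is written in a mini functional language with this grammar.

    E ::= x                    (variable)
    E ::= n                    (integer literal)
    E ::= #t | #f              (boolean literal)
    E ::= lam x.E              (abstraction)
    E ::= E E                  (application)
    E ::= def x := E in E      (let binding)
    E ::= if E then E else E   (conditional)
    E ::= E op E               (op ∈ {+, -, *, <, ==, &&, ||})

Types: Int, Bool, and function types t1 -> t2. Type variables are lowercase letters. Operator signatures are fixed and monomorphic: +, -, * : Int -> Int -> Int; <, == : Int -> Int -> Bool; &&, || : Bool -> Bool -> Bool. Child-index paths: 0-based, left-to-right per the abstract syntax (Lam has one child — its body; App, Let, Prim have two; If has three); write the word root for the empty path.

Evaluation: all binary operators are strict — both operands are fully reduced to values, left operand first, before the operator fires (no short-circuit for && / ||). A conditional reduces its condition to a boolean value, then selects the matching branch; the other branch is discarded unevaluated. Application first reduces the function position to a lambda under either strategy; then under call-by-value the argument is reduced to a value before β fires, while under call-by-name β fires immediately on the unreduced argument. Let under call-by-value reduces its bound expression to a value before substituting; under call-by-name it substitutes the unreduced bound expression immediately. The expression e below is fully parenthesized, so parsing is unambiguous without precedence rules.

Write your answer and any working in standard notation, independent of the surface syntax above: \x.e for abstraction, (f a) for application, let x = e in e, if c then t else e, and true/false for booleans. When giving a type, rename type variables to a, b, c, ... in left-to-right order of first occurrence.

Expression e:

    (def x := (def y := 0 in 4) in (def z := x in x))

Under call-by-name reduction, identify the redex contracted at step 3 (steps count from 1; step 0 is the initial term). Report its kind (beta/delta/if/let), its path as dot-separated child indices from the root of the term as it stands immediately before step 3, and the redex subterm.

Derivation:
step 0: (let x = (let y = 0 in 4) in (let z = x in x))
step 1: [let@root] (let z = (let y = 0 in 4) in (let y = 0 in 4))
step 2: [let@root] (let y = 0 in 4)
step 3: [let@root] 4

Answer: let at root : (let y = 0 in 4)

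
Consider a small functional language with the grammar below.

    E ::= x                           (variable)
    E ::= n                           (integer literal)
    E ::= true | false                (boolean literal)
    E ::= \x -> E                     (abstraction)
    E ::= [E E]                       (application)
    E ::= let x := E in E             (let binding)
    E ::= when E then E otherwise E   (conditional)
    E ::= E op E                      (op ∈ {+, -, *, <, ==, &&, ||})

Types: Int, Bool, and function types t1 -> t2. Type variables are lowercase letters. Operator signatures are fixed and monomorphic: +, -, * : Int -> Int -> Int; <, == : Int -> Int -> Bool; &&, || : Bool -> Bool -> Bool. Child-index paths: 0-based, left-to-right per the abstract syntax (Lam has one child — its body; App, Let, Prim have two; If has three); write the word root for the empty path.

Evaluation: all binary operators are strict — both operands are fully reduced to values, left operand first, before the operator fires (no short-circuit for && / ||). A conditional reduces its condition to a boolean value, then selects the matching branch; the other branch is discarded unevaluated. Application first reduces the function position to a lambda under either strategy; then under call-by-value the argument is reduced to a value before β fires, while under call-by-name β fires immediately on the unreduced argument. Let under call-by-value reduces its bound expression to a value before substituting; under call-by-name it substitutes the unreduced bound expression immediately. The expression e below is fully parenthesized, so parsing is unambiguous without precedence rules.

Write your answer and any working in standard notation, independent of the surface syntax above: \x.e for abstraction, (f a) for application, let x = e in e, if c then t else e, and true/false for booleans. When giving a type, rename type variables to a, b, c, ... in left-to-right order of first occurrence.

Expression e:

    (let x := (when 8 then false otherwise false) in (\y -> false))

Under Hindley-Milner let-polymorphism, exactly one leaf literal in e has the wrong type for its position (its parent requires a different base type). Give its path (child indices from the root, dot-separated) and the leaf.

Working:
  unify Int ~ Bool
  FAIL: mismatch Int ~ Bool

Answer: 0.0 : 8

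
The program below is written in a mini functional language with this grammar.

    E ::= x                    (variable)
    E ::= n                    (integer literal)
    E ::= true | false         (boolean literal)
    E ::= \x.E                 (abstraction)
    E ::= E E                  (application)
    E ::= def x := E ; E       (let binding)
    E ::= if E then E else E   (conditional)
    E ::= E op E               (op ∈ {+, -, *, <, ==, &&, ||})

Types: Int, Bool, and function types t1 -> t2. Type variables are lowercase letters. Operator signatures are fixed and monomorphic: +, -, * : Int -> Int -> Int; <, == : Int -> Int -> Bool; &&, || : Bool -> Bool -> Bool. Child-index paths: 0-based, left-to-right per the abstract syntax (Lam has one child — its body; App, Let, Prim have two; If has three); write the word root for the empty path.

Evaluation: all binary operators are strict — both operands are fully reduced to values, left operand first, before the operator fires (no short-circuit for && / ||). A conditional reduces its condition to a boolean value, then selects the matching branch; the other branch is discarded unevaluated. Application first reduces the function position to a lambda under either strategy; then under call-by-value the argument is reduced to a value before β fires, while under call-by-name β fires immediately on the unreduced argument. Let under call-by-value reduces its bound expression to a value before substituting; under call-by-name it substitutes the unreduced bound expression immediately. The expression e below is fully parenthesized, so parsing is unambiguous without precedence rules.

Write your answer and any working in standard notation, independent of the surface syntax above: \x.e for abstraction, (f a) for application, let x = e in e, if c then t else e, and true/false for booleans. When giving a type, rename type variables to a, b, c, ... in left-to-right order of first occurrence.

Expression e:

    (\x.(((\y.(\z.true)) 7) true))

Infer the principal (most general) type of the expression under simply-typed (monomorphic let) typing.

Working:
\z._ : c -> Bool
\y._ : b -> c -> Bool
  unify b -> c -> Bool ~ Int -> d
  unify b ~ Int
  unify c -> Bool ~ d
_ _ : c -> Bool
  unify c -> Bool ~ Bool -> e
  unify c ~ Bool
  unify Bool ~ e
_ _ : Bool
\x._ : a -> Bool

Answer: a -> Bool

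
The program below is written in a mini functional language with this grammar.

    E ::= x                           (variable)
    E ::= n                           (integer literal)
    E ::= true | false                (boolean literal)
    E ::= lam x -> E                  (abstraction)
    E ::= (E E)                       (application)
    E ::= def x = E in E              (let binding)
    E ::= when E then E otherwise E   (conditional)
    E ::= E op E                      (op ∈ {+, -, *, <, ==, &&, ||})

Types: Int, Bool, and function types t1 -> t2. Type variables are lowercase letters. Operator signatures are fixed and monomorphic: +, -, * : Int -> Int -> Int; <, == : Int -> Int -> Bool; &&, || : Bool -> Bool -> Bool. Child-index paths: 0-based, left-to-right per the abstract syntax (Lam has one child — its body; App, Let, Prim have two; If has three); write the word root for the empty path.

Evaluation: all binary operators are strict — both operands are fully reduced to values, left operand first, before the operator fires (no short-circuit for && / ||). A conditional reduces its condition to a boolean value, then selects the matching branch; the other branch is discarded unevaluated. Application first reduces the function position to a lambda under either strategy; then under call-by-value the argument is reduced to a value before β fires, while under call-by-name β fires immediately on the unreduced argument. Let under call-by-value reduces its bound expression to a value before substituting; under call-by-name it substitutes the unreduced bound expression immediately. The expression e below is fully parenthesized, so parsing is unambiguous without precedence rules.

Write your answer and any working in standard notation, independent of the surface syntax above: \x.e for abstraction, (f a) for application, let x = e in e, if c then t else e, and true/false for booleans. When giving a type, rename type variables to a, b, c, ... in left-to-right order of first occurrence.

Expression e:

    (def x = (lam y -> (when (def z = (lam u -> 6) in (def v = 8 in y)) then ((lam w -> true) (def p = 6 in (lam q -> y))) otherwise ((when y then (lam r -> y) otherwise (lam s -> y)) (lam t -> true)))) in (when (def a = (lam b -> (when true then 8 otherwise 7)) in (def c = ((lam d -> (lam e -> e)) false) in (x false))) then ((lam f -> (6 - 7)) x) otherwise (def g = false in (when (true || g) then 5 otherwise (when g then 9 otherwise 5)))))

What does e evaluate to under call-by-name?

Answer: 5

Trace:
step 0: (let x = (\y.(if (let z = (\u.6) in (let v = 8 in y)) then ((\w.true) (let p = 6 in (\q.y))) else ((if y then (\r.y) else (\s.y)) (\t.true)))) in (if (let a = (\b.(if true then 8 else 7)) in (let c = ((\d.(\e.e)) false) in (x false))) then ((\f.(6 - 7)) x) else (let g = false in (if (true || g) then 5 else (if g then 9 else 5)))))
step 1: [let@root] (if (let a = (\b.(if true then 8 else 7)) in (let c = ((\d.(\e.e)) false) in ((\y.(if (let z = (\u.6) in (let v = 8 in y)) then ((\w.true) (let p = 6 in (\q.y))) else ((if y then (\r.y) else (\s.y)) (\t.true)))) false))) then ((\f.(6 - 7)) (\y.(if (let z = (\u.6) in (let v = 8 in y)) then ((\w.true) (let p = 6 in (\q.y))) else ((if y then (\r.y) else (\s.y)) (\t.true))))) else (let g = false in (if (true || g) then 5 else (if g then 9 else 5))))
step 2: [let@0] (if (let c = ((\d.(\e.e)) false) in ((\y.(if (let z = (\u.6) in (let v = 8 in y)) then ((\w.true) (let p = 6 in (\q.y))) else ((if y then (\r.y) else (\s.y)) (\t.true)))) false)) then ((\f.(6 - 7)) (\y.(if (let z = (\u.6) in (let v = 8 in y)) then ((\w.true) (let p = 6 in (\q.y))) else ((if y then (\r.y) else (\s.y)) (\t.true))))) else (let g = false in (if (true || g) then 5 else (if g then 9 else 5))))
step 3: [let@0] (if ((\y.(if (let z = (\u.6) in (let v = 8 in y)) then ((\w.true) (let p = 6 in (\q.y))) else ((if y then (\r.y) else (\s.y)) (\t.true)))) false) then ((\f.(6 - 7)) (\y.(if (let z = (\u.6) in (let v = 8 in y)) then ((\w.true) (let p = 6 in (\q.y))) else ((if y then (\r.y) else (\s.y)) (\t.true))))) else (let g = false in (if (true || g) then 5 else (if g then 9 else 5))))
step 4: [beta@0] (if (if (let z = (\u.6) in (let v = 8 in false)) then ((\w.true) (let p = 6 in (\q.false))) else ((if false then (\r.false) else (\s.false)) (\t.true))) then ((\f.(6 - 7)) (\y.(if (let z = (\u.6) in (let v = 8 in y)) then ((\w.true) (let p = 6 in (\q.y))) else ((if y then (\r.y) else (\s.y)) (\t.true))))) else (let g = false in (if (true || g) then 5 else (if g then 9 else 5))))
step 5: [let@0.0] (if (if (let v = 8 in false) then ((\w.true) (let p = 6 in (\q.false))) else ((if false then (\r.false) else (\s.false)) (\t.true))) then ((\f.(6 - 7)) (\y.(if (let z = (\u.6) in (let v = 8 in y)) then ((\w.true) (let p = 6 in (\q.y))) else ((if y then (\r.y) else (\s.y)) (\t.true))))) else (let g = false in (if (true || g) then 5 else (if g then 9 else 5))))
step 6: [let@0.0] (if (if false then ((\w.true) (let p = 6 in (\q.false))) else ((if false then (\r.false) else (\s.false)) (\t.true))) then ((\f.(6 - 7)) (\y.(if (let z = (\u.6) in (let v = 8 in y)) then ((\w.true) (let p = 6 in (\q.y))) else ((if y then (\r.y) else (\s.y)) (\t.true))))) else (let g = false in (if (true || g) then 5 else (if g then 9 else 5))))
step 7: [if@0] (if ((if false then (\r.false) else (\s.false)) (\t.true)) then ((\f.(6 - 7)) (\y.(if (let z = (\u.6) in (let v = 8 in y)) then ((\w.true) (let p = 6 in (\q.y))) else ((if y then (\r.y) else (\s.y)) (\t.true))))) else (let g = false in (if (true || g) then 5 else (if g then 9 else 5))))
step 8: [if@0.0] (if ((\s.false) (\t.true)) then ((\f.(6 - 7)) (\y.(if (let z = (\u.6) in (let v = 8 in y)) then ((\w.true) (let p = 6 in (\q.y))) else ((if y then (\r.y) else (\s.y)) (\t.true))))) else (let g = false in (if (true || g) then 5 else (if g then 9 else 5))))
step 9: [beta@0] (if false then ((\f.(6 - 7)) (\y.(if (let z = (\u.6) in (let v = 8 in y)) then ((\w.true) (let p = 6 in (\q.y))) else ((if y then (\r.y) else (\s.y)) (\t.true))))) else (let g = false in (if (true || g) then 5 else (if g then 9 else 5))))
step 10: [if@root] (let g = false in (if (true || g) then 5 else (if g then 9 else 5)))
step 11: [let@root] (if (true || false) then 5 else (if false then 9 else 5))
step 12: [delta@0] (if true then 5 else (if false then 9 else 5))
step 13: [if@root] 5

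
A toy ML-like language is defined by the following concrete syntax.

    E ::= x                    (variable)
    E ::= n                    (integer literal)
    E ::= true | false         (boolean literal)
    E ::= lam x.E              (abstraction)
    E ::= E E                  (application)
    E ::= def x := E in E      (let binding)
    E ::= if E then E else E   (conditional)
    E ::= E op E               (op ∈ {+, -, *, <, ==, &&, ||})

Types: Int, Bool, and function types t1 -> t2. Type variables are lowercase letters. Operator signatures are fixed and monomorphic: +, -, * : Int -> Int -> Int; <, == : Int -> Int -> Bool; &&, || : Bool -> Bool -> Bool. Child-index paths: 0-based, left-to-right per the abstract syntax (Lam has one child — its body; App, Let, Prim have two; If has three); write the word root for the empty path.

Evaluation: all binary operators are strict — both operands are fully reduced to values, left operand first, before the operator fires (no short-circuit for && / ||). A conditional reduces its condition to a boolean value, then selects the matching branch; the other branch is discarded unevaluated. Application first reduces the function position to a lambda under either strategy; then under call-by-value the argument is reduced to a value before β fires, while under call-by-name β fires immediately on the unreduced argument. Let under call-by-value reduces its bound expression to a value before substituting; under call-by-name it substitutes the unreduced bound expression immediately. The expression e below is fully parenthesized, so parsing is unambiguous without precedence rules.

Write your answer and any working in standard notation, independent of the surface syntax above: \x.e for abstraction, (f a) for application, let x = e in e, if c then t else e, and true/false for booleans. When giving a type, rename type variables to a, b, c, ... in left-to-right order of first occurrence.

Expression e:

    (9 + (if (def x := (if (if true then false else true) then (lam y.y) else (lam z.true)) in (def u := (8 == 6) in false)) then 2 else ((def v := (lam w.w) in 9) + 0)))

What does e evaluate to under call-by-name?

Answer: 18

Derivation:
step 0: (9 + (if (let x = (if (if true then false else true) then (\y.y) else (\z.true)) in (let u = (8 == 6) in false)) then 2 else ((let v = (\w.w) in 9) + 0)))
step 1: [let@1.0] (9 + (if (let u = (8 == 6) in false) then 2 else ((let v = (\w.w) in 9) + 0)))
step 2: [let@1.0] (9 + (if false then 2 else ((let v = (\w.w) in 9) + 0)))
step 3: [if@1] (9 + ((let v = (\w.w) in 9) + 0))
step 4: [let@1.0] (9 + (9 + 0))
step 5: [delta@1] (9 + 9)
step 6: [delta@root] 18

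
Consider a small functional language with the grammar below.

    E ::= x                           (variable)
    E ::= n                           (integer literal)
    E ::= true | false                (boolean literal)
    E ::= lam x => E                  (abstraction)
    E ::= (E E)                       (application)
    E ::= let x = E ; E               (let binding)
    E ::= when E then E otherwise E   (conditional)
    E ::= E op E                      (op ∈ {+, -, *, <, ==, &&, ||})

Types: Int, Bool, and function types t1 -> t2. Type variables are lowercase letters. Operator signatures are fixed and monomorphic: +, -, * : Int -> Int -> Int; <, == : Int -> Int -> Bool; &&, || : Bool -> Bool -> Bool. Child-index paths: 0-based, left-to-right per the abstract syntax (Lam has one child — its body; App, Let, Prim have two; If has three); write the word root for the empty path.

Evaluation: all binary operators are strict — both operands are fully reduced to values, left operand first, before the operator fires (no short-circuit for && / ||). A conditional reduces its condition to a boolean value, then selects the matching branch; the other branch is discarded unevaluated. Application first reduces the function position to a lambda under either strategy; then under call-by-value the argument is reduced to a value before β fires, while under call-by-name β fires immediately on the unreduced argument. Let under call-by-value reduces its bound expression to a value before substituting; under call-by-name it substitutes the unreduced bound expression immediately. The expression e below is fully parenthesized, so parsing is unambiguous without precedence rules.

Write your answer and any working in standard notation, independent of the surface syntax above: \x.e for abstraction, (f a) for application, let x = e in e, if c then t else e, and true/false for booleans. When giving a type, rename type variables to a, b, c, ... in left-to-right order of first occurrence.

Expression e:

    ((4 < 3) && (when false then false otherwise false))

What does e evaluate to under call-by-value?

Answer: false

Trace:
step 0: ((4 < 3) && (if false then false else false))
step 1: [delta@0] (false && (if false then false else false))
step 2: [if@1] (false && false)
step 3: [delta@root] false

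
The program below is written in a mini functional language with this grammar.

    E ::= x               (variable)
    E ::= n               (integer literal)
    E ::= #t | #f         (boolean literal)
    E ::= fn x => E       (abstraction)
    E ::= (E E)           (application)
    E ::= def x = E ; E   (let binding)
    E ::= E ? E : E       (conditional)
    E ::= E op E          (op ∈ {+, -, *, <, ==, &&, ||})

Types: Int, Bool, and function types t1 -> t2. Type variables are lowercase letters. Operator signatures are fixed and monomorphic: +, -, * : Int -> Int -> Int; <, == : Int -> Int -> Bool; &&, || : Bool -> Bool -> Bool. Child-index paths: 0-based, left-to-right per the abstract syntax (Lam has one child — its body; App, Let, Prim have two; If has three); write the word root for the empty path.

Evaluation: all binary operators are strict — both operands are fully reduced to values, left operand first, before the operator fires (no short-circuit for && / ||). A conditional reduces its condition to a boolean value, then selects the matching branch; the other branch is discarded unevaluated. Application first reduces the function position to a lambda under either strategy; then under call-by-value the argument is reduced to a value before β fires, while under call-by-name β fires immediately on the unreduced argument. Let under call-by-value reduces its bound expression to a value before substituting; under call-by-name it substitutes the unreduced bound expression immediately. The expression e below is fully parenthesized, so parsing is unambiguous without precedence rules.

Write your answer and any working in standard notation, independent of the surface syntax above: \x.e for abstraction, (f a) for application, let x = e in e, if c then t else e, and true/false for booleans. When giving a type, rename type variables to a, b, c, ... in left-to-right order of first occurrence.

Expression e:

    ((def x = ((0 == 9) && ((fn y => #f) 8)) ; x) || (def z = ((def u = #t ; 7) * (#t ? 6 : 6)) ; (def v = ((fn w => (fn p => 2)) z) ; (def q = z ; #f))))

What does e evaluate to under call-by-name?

Derivation:
step 0: ((let x = ((0 == 9) && ((\y.false) 8)) in x) || (let z = ((let u = true in 7) * (if true then 6 else 6)) in (let v = ((\w.(\p.2)) z) in (let q = z in false))))
step 1: [let@0] (((0 == 9) && ((\y.false) 8)) || (let z = ((let u = true in 7) * (if true then 6 else 6)) in (let v = ((\w.(\p.2)) z) in (let q = z in false))))
step 2: [delta@0.0] ((false && ((\y.false) 8)) || (let z = ((let u = true in 7) * (if true then 6 else 6)) in (let v = ((\w.(\p.2)) z) in (let q = z in false))))
step 3: [beta@0.1] ((false && false) || (let z = ((let u = true in 7) * (if true then 6 else 6)) in (let v = ((\w.(\p.2)) z) in (let q = z in false))))
step 4: [delta@0] (false || (let z = ((let u = true in 7) * (if true then 6 else 6)) in (let v = ((\w.(\p.2)) z) in (let q = z in false))))
step 5: [let@1] (false || (let v = ((\w.(\p.2)) ((let u = true in 7) * (if true then 6 else 6))) in (let q = ((let u = true in 7) * (if true then 6 else 6)) in false)))
step 6: [let@1] (false || (let q = ((let u = true in 7) * (if true then 6 else 6)) in false))
step 7: [let@1] (false || false)
step 8: [delta@root] false

Answer: false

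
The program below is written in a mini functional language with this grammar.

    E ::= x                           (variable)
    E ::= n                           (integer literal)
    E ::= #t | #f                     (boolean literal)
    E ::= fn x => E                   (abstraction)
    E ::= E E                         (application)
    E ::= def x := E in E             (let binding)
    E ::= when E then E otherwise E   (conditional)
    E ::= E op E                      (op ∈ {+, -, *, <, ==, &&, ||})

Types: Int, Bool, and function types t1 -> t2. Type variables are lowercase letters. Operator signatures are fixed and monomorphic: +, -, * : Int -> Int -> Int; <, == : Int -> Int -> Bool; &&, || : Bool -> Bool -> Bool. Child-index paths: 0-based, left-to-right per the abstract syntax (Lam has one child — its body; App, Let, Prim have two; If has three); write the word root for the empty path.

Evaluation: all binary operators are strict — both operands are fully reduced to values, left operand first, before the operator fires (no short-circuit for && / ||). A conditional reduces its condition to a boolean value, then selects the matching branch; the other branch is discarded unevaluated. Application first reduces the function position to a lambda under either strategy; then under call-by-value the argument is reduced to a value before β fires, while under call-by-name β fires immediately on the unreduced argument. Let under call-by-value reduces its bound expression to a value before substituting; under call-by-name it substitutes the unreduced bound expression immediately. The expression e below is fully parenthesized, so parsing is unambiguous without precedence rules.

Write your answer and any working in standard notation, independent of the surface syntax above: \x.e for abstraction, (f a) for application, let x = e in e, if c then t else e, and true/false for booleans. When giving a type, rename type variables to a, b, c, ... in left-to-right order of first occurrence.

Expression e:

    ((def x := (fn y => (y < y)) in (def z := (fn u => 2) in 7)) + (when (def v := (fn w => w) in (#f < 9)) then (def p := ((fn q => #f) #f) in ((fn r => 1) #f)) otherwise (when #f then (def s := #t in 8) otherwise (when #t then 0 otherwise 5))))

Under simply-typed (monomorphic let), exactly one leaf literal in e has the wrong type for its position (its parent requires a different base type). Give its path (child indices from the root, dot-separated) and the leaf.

Answer: 1.0.1.0 : false

Derivation:
y : a
  unify a ~ Int
y : Int
  unify Int ~ Int
\y._ : Int -> Bool
let x : Int -> Bool
\u._ : b -> Int
let z : b -> Int
  unify Int ~ Int
w : c
\w._ : c -> c
let v : c -> c
  unify Bool ~ Int
  FAIL: mismatch Bool ~ Int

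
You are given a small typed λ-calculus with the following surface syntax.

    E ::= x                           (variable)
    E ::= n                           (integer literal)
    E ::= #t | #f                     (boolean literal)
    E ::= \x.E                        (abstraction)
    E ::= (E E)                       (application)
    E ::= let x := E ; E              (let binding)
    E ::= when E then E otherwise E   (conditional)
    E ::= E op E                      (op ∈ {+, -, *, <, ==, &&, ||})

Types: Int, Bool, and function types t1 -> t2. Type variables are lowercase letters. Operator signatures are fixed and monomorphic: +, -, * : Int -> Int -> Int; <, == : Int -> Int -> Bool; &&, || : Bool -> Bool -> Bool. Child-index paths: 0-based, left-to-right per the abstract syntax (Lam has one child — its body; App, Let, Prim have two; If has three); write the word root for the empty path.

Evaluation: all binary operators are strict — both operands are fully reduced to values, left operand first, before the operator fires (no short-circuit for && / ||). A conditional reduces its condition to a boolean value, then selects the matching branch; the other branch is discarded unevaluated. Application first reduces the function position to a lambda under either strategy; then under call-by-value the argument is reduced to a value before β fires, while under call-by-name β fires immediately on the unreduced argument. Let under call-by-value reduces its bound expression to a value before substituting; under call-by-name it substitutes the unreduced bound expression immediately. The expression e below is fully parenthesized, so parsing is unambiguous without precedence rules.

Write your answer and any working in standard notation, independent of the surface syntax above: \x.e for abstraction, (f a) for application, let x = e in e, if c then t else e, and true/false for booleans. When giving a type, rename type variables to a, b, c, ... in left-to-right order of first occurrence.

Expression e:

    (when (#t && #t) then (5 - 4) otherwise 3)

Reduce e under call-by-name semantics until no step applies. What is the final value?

Answer: 1

Derivation:
step 0: (if (true && true) then (5 - 4) else 3)
step 1: [delta@0] (if true then (5 - 4) else 3)
step 2: [if@root] (5 - 4)
step 3: [delta@root] 1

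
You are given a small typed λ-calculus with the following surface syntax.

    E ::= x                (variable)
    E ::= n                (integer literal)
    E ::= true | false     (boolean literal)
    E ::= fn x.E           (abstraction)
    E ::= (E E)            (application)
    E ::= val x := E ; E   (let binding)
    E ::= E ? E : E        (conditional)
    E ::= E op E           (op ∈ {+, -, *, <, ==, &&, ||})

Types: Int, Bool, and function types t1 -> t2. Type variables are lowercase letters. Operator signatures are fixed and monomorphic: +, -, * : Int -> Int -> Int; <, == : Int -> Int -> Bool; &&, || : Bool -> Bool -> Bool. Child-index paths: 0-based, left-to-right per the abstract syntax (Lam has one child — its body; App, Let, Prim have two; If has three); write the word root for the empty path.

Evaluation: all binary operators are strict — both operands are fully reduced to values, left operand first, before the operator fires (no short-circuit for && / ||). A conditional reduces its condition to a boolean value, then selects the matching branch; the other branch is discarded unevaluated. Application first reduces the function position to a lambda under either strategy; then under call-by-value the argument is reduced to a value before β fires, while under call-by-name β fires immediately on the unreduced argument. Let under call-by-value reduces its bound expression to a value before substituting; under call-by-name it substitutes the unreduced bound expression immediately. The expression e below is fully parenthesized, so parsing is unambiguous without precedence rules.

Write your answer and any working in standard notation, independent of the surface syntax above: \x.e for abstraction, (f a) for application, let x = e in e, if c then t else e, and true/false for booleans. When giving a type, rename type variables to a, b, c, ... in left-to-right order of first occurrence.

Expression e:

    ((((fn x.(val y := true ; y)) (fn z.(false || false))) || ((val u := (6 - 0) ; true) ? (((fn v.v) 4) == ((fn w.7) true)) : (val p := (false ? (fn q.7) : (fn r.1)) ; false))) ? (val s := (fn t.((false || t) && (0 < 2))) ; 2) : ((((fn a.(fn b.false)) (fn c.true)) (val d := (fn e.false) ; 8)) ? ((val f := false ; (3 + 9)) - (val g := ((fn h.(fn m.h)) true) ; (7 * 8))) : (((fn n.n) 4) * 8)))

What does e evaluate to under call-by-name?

Answer: 2

Derivation:
step 0: (if (((\x.(let y = true in y)) (\z.(false || false))) || (if (let u = (6 - 0) in true) then (((\v.v) 4) == ((\w.7) true)) else (let p = (if false then (\q.7) else (\r.1)) in false))) then (let s = (\t.((false || t) && (0 < 2))) in 2) else (if (((\a.(\b.false)) (\c.true)) (let d = (\e.false) in 8)) then ((let f = false in (3 + 9)) - (let g = ((\h.(\m.h)) true) in (7 * 8))) else (((\n.n) 4) * 8)))
step 1: [beta@0.0] (if ((let y = true in y) || (if (let u = (6 - 0) in true) then (((\v.v) 4) == ((\w.7) true)) else (let p = (if false then (\q.7) else (\r.1)) in false))) then (let s = (\t.((false || t) && (0 < 2))) in 2) else (if (((\a.(\b.false)) (\c.true)) (let d = (\e.false) in 8)) then ((let f = false in (3 + 9)) - (let g = ((\h.(\m.h)) true) in (7 * 8))) else (((\n.n) 4) * 8)))
step 2: [let@0.0] (if (true || (if (let u = (6 - 0) in true) then (((\v.v) 4) == ((\w.7) true)) else (let p = (if false then (\q.7) else (\r.1)) in false))) then (let s = (\t.((false || t) && (0 < 2))) in 2) else (if (((\a.(\b.false)) (\c.true)) (let d = (\e.false) in 8)) then ((let f = false in (3 + 9)) - (let g = ((\h.(\m.h)) true) in (7 * 8))) else (((\n.n) 4) * 8)))
step 3: [let@0.1.0] (if (true || (if true then (((\v.v) 4) == ((\w.7) true)) else (let p = (if false then (\q.7) else (\r.1)) in false))) then (let s = (\t.((false || t) && (0 < 2))) in 2) else (if (((\a.(\b.false)) (\c.true)) (let d = (\e.false) in 8)) then ((let f = false in (3 + 9)) - (let g = ((\h.(\m.h)) true) in (7 * 8))) else (((\n.n) 4) * 8)))
step 4: [if@0.1] (if (true || (((\v.v) 4) == ((\w.7) true))) then (let s = (\t.((false || t) && (0 < 2))) in 2) else (if (((\a.(\b.false)) (\c.true)) (let d = (\e.false) in 8)) then ((let f = false in (3 + 9)) - (let g = ((\h.(\m.h)) true) in (7 * 8))) else (((\n.n) 4) * 8)))
step 5: [beta@0.1.0] (if (true || (4 == ((\w.7) true))) then (let s = (\t.((false || t) && (0 < 2))) in 2) else (if (((\a.(\b.false)) (\c.true)) (let d = (\e.false) in 8)) then ((let f = false in (3 + 9)) - (let g = ((\h.(\m.h)) true) in (7 * 8))) else (((\n.n) 4) * 8)))
step 6: [beta@0.1.1] (if (true || (4 == 7)) then (let s = (\t.((false || t) && (0 < 2))) in 2) else (if (((\a.(\b.false)) (\c.true)) (let d = (\e.false) in 8)) then ((let f = false in (3 + 9)) - (let g = ((\h.(\m.h)) true) in (7 * 8))) else (((\n.n) 4) * 8)))
step 7: [delta@0.1] (if (true || false) then (let s = (\t.((false || t) && (0 < 2))) in 2) else (if (((\a.(\b.false)) (\c.true)) (let d = (\e.false) in 8)) then ((let f = false in (3 + 9)) - (let g = ((\h.(\m.h)) true) in (7 * 8))) else (((\n.n) 4) * 8)))
step 8: [delta@0] (if true then (let s = (\t.((false || t) && (0 < 2))) in 2) else (if (((\a.(\b.false)) (\c.true)) (let d = (\e.false) in 8)) then ((let f = false in (3 + 9)) - (let g = ((\h.(\m.h)) true) in (7 * 8))) else (((\n.n) 4) * 8)))
step 9: [if@root] (let s = (\t.((false || t) && (0 < 2))) in 2)
step 10: [let@root] 2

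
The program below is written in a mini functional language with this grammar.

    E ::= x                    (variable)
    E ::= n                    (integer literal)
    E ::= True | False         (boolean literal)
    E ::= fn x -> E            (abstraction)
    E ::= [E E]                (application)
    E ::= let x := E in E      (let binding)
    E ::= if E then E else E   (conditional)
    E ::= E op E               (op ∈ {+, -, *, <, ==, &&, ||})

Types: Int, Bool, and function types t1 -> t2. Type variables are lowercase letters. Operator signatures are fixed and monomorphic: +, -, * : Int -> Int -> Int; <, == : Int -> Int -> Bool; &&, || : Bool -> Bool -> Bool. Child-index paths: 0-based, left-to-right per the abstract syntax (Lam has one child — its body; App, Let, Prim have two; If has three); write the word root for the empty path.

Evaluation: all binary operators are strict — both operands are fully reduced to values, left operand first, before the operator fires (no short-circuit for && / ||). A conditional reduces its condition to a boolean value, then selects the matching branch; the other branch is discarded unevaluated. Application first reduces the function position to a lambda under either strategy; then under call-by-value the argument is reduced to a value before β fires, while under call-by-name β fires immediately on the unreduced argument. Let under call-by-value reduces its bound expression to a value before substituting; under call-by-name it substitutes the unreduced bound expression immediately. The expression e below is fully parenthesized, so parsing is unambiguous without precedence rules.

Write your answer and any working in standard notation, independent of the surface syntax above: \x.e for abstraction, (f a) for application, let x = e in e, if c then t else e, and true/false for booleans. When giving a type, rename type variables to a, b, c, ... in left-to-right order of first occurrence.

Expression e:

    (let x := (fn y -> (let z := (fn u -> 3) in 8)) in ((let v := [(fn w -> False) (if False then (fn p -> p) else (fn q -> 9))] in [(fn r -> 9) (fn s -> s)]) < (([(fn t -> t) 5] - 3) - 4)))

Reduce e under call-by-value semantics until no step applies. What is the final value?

Answer: false

Trace:
step 0: (let x = (\y.(let z = (\u.3) in 8)) in ((let v = ((\w.false) (if false then (\p.p) else (\q.9))) in ((\r.9) (\s.s))) < ((((\t.t) 5) - 3) - 4)))
step 1: [let@root] ((let v = ((\w.false) (if false then (\p.p) else (\q.9))) in ((\r.9) (\s.s))) < ((((\t.t) 5) - 3) - 4))
step 2: [if@0.0.1] ((let v = ((\w.false) (\q.9)) in ((\r.9) (\s.s))) < ((((\t.t) 5) - 3) - 4))
step 3: [beta@0.0] ((let v = false in ((\r.9) (\s.s))) < ((((\t.t) 5) - 3) - 4))
step 4: [let@0] (((\r.9) (\s.s)) < ((((\t.t) 5) - 3) - 4))
step 5: [beta@0] (9 < ((((\t.t) 5) - 3) - 4))
step 6: [beta@1.0.0] (9 < ((5 - 3) - 4))
step 7: [delta@1.0] (9 < (2 - 4))
step 8: [delta@1] (9 < -2)
step 9: [delta@root] false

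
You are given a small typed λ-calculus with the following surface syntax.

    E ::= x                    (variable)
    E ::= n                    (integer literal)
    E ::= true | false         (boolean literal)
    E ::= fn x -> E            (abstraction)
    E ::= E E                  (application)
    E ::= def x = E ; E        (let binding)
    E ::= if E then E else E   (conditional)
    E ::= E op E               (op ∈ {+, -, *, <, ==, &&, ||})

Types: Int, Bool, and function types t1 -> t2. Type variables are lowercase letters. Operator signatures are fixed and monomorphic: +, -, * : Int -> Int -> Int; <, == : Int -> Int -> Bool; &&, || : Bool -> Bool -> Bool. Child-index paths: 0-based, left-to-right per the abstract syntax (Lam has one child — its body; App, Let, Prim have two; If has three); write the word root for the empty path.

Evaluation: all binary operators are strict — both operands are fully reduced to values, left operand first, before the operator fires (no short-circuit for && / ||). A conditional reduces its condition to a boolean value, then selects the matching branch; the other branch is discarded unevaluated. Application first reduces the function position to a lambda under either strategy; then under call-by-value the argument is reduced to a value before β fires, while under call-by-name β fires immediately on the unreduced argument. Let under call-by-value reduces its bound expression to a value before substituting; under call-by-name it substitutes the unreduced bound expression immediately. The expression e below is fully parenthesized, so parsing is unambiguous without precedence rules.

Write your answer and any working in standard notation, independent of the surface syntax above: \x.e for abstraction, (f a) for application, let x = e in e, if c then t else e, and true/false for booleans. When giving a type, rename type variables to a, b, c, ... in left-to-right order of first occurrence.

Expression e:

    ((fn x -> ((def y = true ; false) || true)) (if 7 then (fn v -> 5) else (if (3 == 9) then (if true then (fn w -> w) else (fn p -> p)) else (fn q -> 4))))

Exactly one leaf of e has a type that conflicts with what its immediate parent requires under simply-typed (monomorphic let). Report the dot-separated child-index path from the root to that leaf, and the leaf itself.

Derivation:
let y : Bool
  unify Bool ~ Bool
  unify Bool ~ Bool
\x._ : a -> Bool
  unify Int ~ Bool
  FAIL: mismatch Int ~ Bool

Answer: 1.0 : 7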